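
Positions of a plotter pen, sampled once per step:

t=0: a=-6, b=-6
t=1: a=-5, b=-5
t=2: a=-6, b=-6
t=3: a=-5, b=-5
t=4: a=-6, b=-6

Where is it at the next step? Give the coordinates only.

The jumps are (+1, +1), (-1, -1), (+1, +1), (-1, -1) — a geometric progression with ratio -1.
step 5: a=-6, b=-6 + (+1, +1) → a=-5, b=-5

a=-5, b=-5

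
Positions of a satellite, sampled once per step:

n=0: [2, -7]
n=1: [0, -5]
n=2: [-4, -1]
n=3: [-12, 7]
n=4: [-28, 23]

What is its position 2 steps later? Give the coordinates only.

[-124, 119]

Consecutive displacements [-2, +2], [-4, +4], [-8, +8], [-16, +16] scale by a factor of 2 each step.
step 5: [-28, 23] + [-32, +32] → [-60, 55]
step 6: [-60, 55] + [-64, +64] → [-124, 119]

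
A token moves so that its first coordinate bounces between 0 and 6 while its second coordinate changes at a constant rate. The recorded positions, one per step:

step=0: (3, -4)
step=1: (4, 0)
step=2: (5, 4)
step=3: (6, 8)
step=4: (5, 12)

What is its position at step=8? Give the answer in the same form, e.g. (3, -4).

The first coordinate reflects between 0 and 6, moving 1 per step.
  step 5: 5 → 4
  step 6: 4 → 3
  step 7: 3 → 2
  step 8: 2 → 1
The second coordinate changes by +4 each step: at step 8 it is 28.

(1, 28)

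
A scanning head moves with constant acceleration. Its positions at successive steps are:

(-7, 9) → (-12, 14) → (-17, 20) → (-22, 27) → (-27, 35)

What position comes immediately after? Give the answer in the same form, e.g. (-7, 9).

(-32, 44)

First differences are (-5, +5), (-5, +6), (-5, +7), (-5, +8); their common second difference is (+0, +1) (constant acceleration).
step 5: (-27, 35) + (-5, +9) → (-32, 44)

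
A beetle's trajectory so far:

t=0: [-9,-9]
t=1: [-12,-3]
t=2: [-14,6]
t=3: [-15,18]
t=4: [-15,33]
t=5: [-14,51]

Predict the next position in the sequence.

Taking differences between consecutive positions: [-3,+6], [-2,+9], [-1,+12], [+0,+15], [+1,+18]. These grow by [+1,+3] each step.
step 6: [-14,51] + [+2,+21] → [-12,72]

[-12,72]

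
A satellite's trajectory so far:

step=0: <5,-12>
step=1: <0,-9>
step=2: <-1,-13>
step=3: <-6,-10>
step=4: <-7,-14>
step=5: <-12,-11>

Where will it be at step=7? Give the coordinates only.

<-18,-12>

Differencing gives <-5,+3>, <-1,-4>, <-5,+3>, <-1,-4>, <-5,+3>. This is the pattern <-5,+3>, <-1,-4> repeated.
step 6: apply <-1,-4> → <-13,-15>
step 7: apply <-5,+3> → <-18,-12>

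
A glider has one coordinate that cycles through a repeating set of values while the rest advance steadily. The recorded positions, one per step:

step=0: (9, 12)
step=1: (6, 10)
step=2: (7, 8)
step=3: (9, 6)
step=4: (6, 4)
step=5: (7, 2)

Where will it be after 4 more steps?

The first coordinate repeats the cycle [9, 6, 7] with period 3; step 9 mod 3 = 0, giving 9.
The second coordinate changes by -2 each step, so at step 9 it is 12 + 9·(-2) = -6.

(9, -6)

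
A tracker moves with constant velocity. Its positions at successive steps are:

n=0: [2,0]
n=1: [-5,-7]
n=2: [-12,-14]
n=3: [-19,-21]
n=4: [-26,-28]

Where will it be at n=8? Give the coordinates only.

[-54,-56]

Constant displacement of [-7,-7] per step.
step 5: [-26,-28] + [-7,-7] → [-33,-35]
step 6: [-33,-35] + [-7,-7] → [-40,-42]
step 7: [-40,-42] + [-7,-7] → [-47,-49]
step 8: [-47,-49] + [-7,-7] → [-54,-56]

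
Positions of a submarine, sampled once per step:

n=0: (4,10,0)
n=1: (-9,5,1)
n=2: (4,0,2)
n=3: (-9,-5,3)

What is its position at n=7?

(-9,-25,7)

First: cycles through 4, -9 every 2 steps. Step 7 lands at position 1 of the cycle → -9.
Second: linear, -5 per step → -25 at step 7.
Third: linear, +1 per step → 7 at step 7.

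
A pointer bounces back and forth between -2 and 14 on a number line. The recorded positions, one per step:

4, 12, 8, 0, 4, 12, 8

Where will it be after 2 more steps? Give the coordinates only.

4

The value travels 8 per step and bounces off the walls at -2 and 14.
  step 7: 8 → 0
  step 8: 0 → 4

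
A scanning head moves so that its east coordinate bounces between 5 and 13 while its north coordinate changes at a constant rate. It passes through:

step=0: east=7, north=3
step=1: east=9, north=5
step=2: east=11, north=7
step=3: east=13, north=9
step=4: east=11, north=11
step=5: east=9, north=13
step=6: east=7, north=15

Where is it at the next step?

east=5, north=17

The east coordinate travels 2 per step and bounces off the walls at 5 and 13.
  step 7: 7 → 5
The north coordinate changes by +2 each step: at step 7 it is 17.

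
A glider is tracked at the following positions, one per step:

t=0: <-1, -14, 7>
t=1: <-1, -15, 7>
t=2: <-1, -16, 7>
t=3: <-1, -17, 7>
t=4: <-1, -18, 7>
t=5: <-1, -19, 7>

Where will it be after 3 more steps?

<-1, -22, 7>

Each step adds <+0, -1, +0> to the position.
step 6: <-1, -19, 7> + <+0, -1, +0> → <-1, -20, 7>
step 7: <-1, -20, 7> + <+0, -1, +0> → <-1, -21, 7>
step 8: <-1, -21, 7> + <+0, -1, +0> → <-1, -22, 7>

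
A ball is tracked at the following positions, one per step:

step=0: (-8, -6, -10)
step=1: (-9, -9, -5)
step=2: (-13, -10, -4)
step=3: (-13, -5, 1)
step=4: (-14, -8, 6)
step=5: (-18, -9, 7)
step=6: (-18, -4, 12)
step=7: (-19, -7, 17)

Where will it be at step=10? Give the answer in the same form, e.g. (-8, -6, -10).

Step-to-step displacements: (-1, -3, +5), (-4, -1, +1), (+0, +5, +5), (-1, -3, +5), (-4, -1, +1), (+0, +5, +5), (-1, -3, +5) — a repeating cycle of length 3.
step 8: apply (-4, -1, +1) → (-23, -8, 18)
step 9: apply (+0, +5, +5) → (-23, -3, 23)
step 10: apply (-1, -3, +5) → (-24, -6, 28)

(-24, -6, 28)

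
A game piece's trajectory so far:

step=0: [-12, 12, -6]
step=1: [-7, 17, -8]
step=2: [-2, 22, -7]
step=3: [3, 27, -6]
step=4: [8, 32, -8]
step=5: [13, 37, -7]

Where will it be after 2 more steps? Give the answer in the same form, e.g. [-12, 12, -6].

[23, 47, -8]

The first coordinate changes by +5 each step, so at step 7 it is -12 + 7·(5) = 23.
The second coordinate changes by +5 each step, so at step 7 it is 12 + 7·(5) = 47.
The third coordinate repeats the cycle [-6, -8, -7] with period 3; step 7 mod 3 = 1, giving -8.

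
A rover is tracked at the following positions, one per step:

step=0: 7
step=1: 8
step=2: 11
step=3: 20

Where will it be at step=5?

Step-to-step displacements: +1, +3, +9; each is 3× the previous.
step 4: 20 + 27 → 47
step 5: 47 + 81 → 128

128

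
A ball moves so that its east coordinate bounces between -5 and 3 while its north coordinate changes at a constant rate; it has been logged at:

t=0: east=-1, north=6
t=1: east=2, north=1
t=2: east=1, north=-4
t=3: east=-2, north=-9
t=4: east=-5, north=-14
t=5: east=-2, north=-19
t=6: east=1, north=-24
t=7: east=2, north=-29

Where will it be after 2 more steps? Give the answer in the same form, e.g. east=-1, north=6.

east=-4, north=-39

The east coordinate travels 3 per step and bounces off the walls at -5 and 3.
  step 8: 2 → -1
  step 9: -1 → -4
The north coordinate changes by -5 each step: at step 9 it is -39.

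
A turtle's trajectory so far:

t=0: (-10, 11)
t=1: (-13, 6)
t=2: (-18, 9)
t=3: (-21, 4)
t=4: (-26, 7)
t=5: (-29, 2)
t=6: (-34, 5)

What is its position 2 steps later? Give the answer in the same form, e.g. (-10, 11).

(-42, 3)

Differencing gives (-3, -5), (-5, +3), (-3, -5), (-5, +3), (-3, -5), (-5, +3). This is the pattern (-3, -5), (-5, +3) repeated.
step 7: apply (-3, -5) → (-37, 0)
step 8: apply (-5, +3) → (-42, 3)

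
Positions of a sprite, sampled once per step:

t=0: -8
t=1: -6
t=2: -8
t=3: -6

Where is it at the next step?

-8

Consecutive displacements +2, -2, +2 scale by a factor of -1 each step.
step 4: -6 − 2 → -8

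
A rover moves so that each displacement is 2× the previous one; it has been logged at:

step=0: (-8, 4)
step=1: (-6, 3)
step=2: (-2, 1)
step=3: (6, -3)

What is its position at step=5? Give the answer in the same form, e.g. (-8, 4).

Step-to-step displacements: (+2, -1), (+4, -2), (+8, -4); each is 2× the previous.
step 4: (6, -3) + (+16, -8) → (22, -11)
step 5: (22, -11) + (+32, -16) → (54, -27)

(54, -27)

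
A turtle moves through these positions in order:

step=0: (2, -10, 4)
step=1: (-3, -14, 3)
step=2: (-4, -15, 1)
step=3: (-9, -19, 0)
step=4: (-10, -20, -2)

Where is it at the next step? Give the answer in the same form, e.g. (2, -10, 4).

(-15, -24, -3)

Differencing gives (-5, -4, -1), (-1, -1, -2), (-5, -4, -1), (-1, -1, -2). This is the pattern (-5, -4, -1), (-1, -1, -2) repeated.
step 5: apply (-5, -4, -1) → (-15, -24, -3)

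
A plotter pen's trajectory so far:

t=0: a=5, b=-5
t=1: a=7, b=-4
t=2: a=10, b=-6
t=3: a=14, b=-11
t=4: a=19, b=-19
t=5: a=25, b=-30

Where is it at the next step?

a=32, b=-44

Successive displacements: (+2, +1), (+3, -2), (+4, -5), (+5, -8), (+6, -11) — each changes by (+1, -3).
step 6: a=25, b=-30 + (+7, -14) → a=32, b=-44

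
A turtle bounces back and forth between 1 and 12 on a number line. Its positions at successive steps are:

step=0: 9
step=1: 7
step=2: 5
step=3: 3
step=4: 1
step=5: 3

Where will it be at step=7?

7

The value reflects between 1 and 12, moving 2 per step.
  step 6: 3 → 5
  step 7: 5 → 7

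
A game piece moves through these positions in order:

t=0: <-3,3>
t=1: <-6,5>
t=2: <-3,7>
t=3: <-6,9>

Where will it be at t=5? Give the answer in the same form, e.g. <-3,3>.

<-6,13>

The first coordinate repeats the cycle [-3, -6] with period 2; step 5 mod 2 = 1, giving -6.
The second coordinate changes by +2 each step, so at step 5 it is 3 + 5·(2) = 13.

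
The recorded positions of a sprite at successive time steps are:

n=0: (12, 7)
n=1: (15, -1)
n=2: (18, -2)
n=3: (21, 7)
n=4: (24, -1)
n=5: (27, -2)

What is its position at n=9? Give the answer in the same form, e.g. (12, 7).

First: linear, +3 per step → 39 at step 9.
Second: cycles through 7, -1, -2 every 3 steps. Step 9 lands at position 0 of the cycle → 7.

(39, 7)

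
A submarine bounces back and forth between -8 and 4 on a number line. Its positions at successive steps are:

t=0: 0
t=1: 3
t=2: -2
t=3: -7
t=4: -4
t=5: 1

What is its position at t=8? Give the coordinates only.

-8

The value reflects between -8 and 4, moving 5 per step.
  step 6: 1 → 2
  step 7: 2 → -3
  step 8: -3 → -8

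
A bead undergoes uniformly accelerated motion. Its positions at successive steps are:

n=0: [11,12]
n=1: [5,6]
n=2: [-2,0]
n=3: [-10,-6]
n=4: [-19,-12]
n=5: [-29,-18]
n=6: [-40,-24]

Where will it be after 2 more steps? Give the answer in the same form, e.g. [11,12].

First differences are [-6,-6], [-7,-6], [-8,-6], [-9,-6], [-10,-6], [-11,-6]; their common second difference is [-1,+0] (constant acceleration).
step 7: [-40,-24] + [-12,-6] → [-52,-30]
step 8: [-52,-30] + [-13,-6] → [-65,-36]

[-65,-36]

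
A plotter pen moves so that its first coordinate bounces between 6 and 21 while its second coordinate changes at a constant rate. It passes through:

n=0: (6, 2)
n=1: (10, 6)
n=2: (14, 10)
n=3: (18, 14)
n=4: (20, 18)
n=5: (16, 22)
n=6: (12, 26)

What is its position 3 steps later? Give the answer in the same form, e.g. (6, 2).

The first coordinate travels 4 per step and bounces off the walls at 6 and 21.
  step 7: 12 → 8
  step 8: 8 → 8
  step 9: 8 → 12
The second coordinate changes by +4 each step: at step 9 it is 38.

(12, 38)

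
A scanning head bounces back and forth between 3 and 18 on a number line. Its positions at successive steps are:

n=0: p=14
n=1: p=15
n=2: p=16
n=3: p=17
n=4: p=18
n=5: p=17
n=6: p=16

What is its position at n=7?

The value travels 1 per step and bounces off the walls at 3 and 18.
  step 7: 16 → 15

p=15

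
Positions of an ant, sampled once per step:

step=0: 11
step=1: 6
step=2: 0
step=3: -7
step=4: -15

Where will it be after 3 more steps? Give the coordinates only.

-45

Successive displacements: -5, -6, -7, -8 — each changes by -1.
step 5: -15 − 9 → -24
step 6: -24 − 10 → -34
step 7: -34 − 11 → -45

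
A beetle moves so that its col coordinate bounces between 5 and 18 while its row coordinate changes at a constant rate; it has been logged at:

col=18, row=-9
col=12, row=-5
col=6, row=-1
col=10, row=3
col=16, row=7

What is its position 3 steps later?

The col coordinate reflects between 5 and 18, moving 6 per step.
  step 5: 16 → 14
  step 6: 14 → 8
  step 7: 8 → 8
The row coordinate changes by +4 each step: at step 7 it is 19.

col=8, row=19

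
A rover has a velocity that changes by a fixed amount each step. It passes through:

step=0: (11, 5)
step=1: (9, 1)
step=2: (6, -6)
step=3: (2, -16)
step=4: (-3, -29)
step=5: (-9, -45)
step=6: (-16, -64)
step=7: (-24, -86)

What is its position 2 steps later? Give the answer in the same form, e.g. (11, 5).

Taking differences between consecutive positions: (-2, -4), (-3, -7), (-4, -10), (-5, -13), (-6, -16), (-7, -19), (-8, -22). These grow by (-1, -3) each step.
step 8: (-24, -86) + (-9, -25) → (-33, -111)
step 9: (-33, -111) + (-10, -28) → (-43, -139)

(-43, -139)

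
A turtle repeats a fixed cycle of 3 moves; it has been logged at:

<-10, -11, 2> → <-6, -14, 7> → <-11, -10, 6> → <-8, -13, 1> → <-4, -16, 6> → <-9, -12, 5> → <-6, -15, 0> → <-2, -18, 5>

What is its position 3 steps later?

<0, -20, 4>

The moves between consecutive positions are <+4, -3, +5>, <-5, +4, -1>, <+3, -3, -5>, <+4, -3, +5>, <-5, +4, -1>, <+3, -3, -5>, <+4, -3, +5>; they repeat the 3-cycle [<+4, -3, +5>, <-5, +4, -1>, <+3, -3, -5>].
step 8: apply <-5, +4, -1> → <-7, -14, 4>
step 9: apply <+3, -3, -5> → <-4, -17, -1>
step 10: apply <+4, -3, +5> → <0, -20, 4>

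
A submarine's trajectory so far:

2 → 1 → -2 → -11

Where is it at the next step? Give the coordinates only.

Step-to-step displacements: -1, -3, -9; each is 3× the previous.
step 4: -11 − 27 → -38

-38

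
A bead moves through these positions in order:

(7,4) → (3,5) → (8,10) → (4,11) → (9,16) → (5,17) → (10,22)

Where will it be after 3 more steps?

(7,29)

Differencing gives (-4,+1), (+5,+5), (-4,+1), (+5,+5), (-4,+1), (+5,+5). This is the pattern (-4,+1), (+5,+5) repeated.
step 7: apply (-4,+1) → (6,23)
step 8: apply (+5,+5) → (11,28)
step 9: apply (-4,+1) → (7,29)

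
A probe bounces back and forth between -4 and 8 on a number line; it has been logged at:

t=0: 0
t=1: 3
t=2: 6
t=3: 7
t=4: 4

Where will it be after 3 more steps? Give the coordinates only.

-3

The value reflects between -4 and 8, moving 3 per step.
  step 5: 4 → 1
  step 6: 1 → -2
  step 7: -2 → -3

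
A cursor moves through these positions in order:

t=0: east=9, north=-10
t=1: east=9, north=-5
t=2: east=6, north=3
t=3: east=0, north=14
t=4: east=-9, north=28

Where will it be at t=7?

east=-54, north=88

First differences are (+0, +5), (-3, +8), (-6, +11), (-9, +14); their common second difference is (-3, +3) (constant acceleration).
step 5: east=-9, north=28 + (-12, +17) → east=-21, north=45
step 6: east=-21, north=45 + (-15, +20) → east=-36, north=65
step 7: east=-36, north=65 + (-18, +23) → east=-54, north=88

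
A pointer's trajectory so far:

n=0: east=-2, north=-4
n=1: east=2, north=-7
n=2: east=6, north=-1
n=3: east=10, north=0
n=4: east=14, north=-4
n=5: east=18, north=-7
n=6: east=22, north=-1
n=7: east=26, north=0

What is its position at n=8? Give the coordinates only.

East: linear, +4 per step → 30 at step 8.
North: cycles through -4, -7, -1, 0 every 4 steps. Step 8 lands at position 0 of the cycle → -4.

east=30, north=-4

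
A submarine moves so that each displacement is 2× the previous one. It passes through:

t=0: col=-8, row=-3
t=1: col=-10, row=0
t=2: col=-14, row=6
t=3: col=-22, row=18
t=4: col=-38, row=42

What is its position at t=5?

The jumps are (-2, +3), (-4, +6), (-8, +12), (-16, +24) — a geometric progression with ratio 2.
step 5: col=-38, row=42 + (-32, +48) → col=-70, row=90

col=-70, row=90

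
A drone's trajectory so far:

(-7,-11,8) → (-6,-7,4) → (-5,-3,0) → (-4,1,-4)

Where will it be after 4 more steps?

Each step adds (+1,+4,-4) to the position.
step 4: (-4,1,-4) + (+1,+4,-4) → (-3,5,-8)
step 5: (-3,5,-8) + (+1,+4,-4) → (-2,9,-12)
step 6: (-2,9,-12) + (+1,+4,-4) → (-1,13,-16)
step 7: (-1,13,-16) + (+1,+4,-4) → (0,17,-20)

(0,17,-20)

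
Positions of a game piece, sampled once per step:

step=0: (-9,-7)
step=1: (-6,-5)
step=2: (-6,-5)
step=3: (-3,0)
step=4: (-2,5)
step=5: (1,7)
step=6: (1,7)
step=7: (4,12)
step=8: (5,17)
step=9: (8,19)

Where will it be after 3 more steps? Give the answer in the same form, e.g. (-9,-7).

(12,29)

Differencing gives (+3,+2), (+0,+0), (+3,+5), (+1,+5), (+3,+2), (+0,+0), (+3,+5), (+1,+5), (+3,+2). This is the pattern (+3,+2), (+0,+0), (+3,+5), (+1,+5) repeated.
step 10: apply (+0,+0) → (8,19)
step 11: apply (+3,+5) → (11,24)
step 12: apply (+1,+5) → (12,29)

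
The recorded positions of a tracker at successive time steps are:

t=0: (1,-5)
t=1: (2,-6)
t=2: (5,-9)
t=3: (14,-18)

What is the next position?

Consecutive displacements (+1,-1), (+3,-3), (+9,-9) scale by a factor of 3 each step.
step 4: (14,-18) + (+27,-27) → (41,-45)

(41,-45)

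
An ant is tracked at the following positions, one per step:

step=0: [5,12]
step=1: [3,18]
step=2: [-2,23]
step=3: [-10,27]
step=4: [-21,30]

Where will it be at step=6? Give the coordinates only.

[-52,33]

Successive displacements: [-2,+6], [-5,+5], [-8,+4], [-11,+3] — each changes by [-3,-1].
step 5: [-21,30] + [-14,+2] → [-35,32]
step 6: [-35,32] + [-17,+1] → [-52,33]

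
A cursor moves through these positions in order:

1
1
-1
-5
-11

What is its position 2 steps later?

-29

First differences are +0, -2, -4, -6; their common second difference is -2 (constant acceleration).
step 5: -11 − 8 → -19
step 6: -19 − 10 → -29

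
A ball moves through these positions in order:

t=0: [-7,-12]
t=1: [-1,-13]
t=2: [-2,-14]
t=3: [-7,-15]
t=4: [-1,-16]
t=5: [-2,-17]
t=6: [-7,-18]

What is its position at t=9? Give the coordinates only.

[-7,-21]

First: cycles through -7, -1, -2 every 3 steps. Step 9 lands at position 0 of the cycle → -7.
Second: linear, -1 per step → -21 at step 9.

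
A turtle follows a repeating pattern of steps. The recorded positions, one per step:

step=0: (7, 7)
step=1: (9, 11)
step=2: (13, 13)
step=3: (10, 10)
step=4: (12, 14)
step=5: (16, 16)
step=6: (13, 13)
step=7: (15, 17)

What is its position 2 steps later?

Differencing gives (+2, +4), (+4, +2), (-3, -3), (+2, +4), (+4, +2), (-3, -3), (+2, +4). This is the pattern (+2, +4), (+4, +2), (-3, -3) repeated.
step 8: apply (+4, +2) → (19, 19)
step 9: apply (-3, -3) → (16, 16)

(16, 16)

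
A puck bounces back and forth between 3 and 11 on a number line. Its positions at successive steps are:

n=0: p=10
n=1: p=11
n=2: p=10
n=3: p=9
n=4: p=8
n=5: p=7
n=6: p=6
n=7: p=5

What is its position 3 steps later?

p=4

The value travels 1 per step and bounces off the walls at 3 and 11.
  step 8: 5 → 4
  step 9: 4 → 3
  step 10: 3 → 4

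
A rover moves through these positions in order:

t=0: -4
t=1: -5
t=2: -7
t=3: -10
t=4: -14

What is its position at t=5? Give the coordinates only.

-19

First differences are -1, -2, -3, -4; their common second difference is -1 (constant acceleration).
step 5: -14 − 5 → -19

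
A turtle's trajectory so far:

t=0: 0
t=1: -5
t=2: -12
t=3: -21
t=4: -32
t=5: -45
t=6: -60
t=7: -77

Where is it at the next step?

-96

First differences are -5, -7, -9, -11, -13, -15, -17; their common second difference is -2 (constant acceleration).
step 8: -77 − 19 → -96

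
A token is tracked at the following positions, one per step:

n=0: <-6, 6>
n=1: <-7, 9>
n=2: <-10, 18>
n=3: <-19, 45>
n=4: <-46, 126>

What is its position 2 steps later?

Consecutive displacements <-1, +3>, <-3, +9>, <-9, +27>, <-27, +81> scale by a factor of 3 each step.
step 5: <-46, 126> + <-81, +243> → <-127, 369>
step 6: <-127, 369> + <-243, +729> → <-370, 1098>

<-370, 1098>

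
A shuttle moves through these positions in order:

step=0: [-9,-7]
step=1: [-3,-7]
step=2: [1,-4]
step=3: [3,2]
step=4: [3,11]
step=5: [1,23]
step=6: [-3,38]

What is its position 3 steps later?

Taking differences between consecutive positions: [+6,+0], [+4,+3], [+2,+6], [+0,+9], [-2,+12], [-4,+15]. These grow by [-2,+3] each step.
step 7: [-3,38] + [-6,+18] → [-9,56]
step 8: [-9,56] + [-8,+21] → [-17,77]
step 9: [-17,77] + [-10,+24] → [-27,101]

[-27,101]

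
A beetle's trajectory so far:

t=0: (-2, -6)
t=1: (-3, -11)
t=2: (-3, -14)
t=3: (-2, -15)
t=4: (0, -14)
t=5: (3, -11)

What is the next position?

(7, -6)

Successive displacements: (-1, -5), (+0, -3), (+1, -1), (+2, +1), (+3, +3) — each changes by (+1, +2).
step 6: (3, -11) + (+4, +5) → (7, -6)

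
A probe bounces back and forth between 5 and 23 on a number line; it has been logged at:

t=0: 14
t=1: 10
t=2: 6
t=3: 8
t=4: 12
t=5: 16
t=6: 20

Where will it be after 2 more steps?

18

The value reflects between 5 and 23, moving 4 per step.
  step 7: 20 → 22
  step 8: 22 → 18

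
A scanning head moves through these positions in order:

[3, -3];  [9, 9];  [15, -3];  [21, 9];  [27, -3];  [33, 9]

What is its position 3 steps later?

[51, -3]

The first coordinate changes by +6 each step, so at step 8 it is 3 + 8·(6) = 51.
The second coordinate repeats the cycle [-3, 9] with period 2; step 8 mod 2 = 0, giving -3.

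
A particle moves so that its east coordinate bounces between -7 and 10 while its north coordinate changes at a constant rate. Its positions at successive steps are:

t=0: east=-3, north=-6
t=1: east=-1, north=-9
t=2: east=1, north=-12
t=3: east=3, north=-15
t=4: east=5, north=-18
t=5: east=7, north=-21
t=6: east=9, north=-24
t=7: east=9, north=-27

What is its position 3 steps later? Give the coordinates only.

The east coordinate travels 2 per step and bounces off the walls at -7 and 10.
  step 8: 9 → 7
  step 9: 7 → 5
  step 10: 5 → 3
The north coordinate changes by -3 each step: at step 10 it is -36.

east=3, north=-36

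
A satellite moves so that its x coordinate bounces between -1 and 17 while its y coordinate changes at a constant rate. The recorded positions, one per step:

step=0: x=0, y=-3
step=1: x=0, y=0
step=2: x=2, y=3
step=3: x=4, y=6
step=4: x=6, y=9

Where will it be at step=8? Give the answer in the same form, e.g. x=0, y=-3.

The x coordinate travels 2 per step and bounces off the walls at -1 and 17.
  step 5: 6 → 8
  step 6: 8 → 10
  step 7: 10 → 12
  step 8: 12 → 14
The y coordinate changes by +3 each step: at step 8 it is 21.

x=14, y=21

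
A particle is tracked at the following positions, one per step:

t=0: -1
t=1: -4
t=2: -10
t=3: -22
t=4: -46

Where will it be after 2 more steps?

Consecutive displacements -3, -6, -12, -24 scale by a factor of 2 each step.
step 5: -46 − 48 → -94
step 6: -94 − 96 → -190

-190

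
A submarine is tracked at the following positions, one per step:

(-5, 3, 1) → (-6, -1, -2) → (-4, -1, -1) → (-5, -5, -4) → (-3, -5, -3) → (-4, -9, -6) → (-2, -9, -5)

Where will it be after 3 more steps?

(-2, -17, -10)

Step-to-step displacements: (-1, -4, -3), (+2, +0, +1), (-1, -4, -3), (+2, +0, +1), (-1, -4, -3), (+2, +0, +1) — a repeating cycle of length 2.
step 7: apply (-1, -4, -3) → (-3, -13, -8)
step 8: apply (+2, +0, +1) → (-1, -13, -7)
step 9: apply (-1, -4, -3) → (-2, -17, -10)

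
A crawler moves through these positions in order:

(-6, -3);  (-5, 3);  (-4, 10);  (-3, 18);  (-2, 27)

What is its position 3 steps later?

(1, 60)

Successive displacements: (+1, +6), (+1, +7), (+1, +8), (+1, +9) — each changes by (+0, +1).
step 5: (-2, 27) + (+1, +10) → (-1, 37)
step 6: (-1, 37) + (+1, +11) → (0, 48)
step 7: (0, 48) + (+1, +12) → (1, 60)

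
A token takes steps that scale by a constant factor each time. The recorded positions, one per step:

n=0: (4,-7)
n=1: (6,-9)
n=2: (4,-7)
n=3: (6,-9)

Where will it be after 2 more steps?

The jumps are (+2,-2), (-2,+2), (+2,-2) — a geometric progression with ratio -1.
step 4: (6,-9) + (-2,+2) → (4,-7)
step 5: (4,-7) + (+2,-2) → (6,-9)

(6,-9)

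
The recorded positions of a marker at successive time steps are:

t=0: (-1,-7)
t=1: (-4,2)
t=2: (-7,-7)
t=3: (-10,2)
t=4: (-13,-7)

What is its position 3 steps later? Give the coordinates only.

(-22,2)

First: linear, -3 per step → -22 at step 7.
Second: cycles through -7, 2 every 2 steps. Step 7 lands at position 1 of the cycle → 2.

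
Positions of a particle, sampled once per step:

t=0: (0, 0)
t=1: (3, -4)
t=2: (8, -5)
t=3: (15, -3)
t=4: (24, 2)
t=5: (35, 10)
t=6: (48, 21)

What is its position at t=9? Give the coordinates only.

(99, 72)

Successive displacements: (+3, -4), (+5, -1), (+7, +2), (+9, +5), (+11, +8), (+13, +11) — each changes by (+2, +3).
step 7: (48, 21) + (+15, +14) → (63, 35)
step 8: (63, 35) + (+17, +17) → (80, 52)
step 9: (80, 52) + (+19, +20) → (99, 72)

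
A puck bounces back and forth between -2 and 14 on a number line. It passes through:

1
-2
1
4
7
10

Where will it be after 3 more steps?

The value travels 3 per step and bounces off the walls at -2 and 14.
  step 6: 10 → 13
  step 7: 13 → 12
  step 8: 12 → 9

9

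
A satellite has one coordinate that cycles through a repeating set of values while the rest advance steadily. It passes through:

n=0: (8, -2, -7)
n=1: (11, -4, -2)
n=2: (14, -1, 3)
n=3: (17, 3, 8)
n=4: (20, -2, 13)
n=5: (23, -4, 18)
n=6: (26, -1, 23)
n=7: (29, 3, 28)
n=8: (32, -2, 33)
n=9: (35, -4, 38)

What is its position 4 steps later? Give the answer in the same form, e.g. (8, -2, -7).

The first coordinate changes by +3 each step, so at step 13 it is 8 + 13·(3) = 47.
The second coordinate repeats the cycle [-2, -4, -1, 3] with period 4; step 13 mod 4 = 1, giving -4.
The third coordinate changes by +5 each step, so at step 13 it is -7 + 13·(5) = 58.

(47, -4, 58)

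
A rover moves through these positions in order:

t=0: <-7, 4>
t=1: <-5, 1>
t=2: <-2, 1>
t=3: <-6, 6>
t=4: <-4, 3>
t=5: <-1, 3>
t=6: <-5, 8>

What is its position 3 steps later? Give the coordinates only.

The moves between consecutive positions are <+2, -3>, <+3, +0>, <-4, +5>, <+2, -3>, <+3, +0>, <-4, +5>; they repeat the 3-cycle [<+2, -3>, <+3, +0>, <-4, +5>].
step 7: apply <+2, -3> → <-3, 5>
step 8: apply <+3, +0> → <0, 5>
step 9: apply <-4, +5> → <-4, 10>

<-4, 10>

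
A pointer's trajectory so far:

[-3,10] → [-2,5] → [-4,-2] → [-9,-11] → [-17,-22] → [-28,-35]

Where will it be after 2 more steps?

Taking differences between consecutive positions: [+1,-5], [-2,-7], [-5,-9], [-8,-11], [-11,-13]. These grow by [-3,-2] each step.
step 6: [-28,-35] + [-14,-15] → [-42,-50]
step 7: [-42,-50] + [-17,-17] → [-59,-67]

[-59,-67]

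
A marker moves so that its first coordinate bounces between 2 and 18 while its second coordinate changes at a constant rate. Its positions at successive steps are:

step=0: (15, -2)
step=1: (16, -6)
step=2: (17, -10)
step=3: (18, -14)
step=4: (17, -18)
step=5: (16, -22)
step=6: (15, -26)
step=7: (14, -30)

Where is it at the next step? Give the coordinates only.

(13, -34)

The first coordinate reflects between 2 and 18, moving 1 per step.
  step 8: 14 → 13
The second coordinate changes by -4 each step: at step 8 it is -34.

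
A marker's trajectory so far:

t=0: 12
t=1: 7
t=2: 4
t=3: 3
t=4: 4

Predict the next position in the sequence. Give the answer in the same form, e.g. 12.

7

Taking differences between consecutive positions: -5, -3, -1, +1. These grow by +2 each step.
step 5: 4 + 3 → 7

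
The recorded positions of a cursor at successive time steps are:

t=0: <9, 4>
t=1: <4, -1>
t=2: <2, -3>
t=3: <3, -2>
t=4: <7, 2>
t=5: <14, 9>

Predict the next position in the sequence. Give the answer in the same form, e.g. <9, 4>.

First differences are <-5, -5>, <-2, -2>, <+1, +1>, <+4, +4>, <+7, +7>; their common second difference is <+3, +3> (constant acceleration).
step 6: <14, 9> + <+10, +10> → <24, 19>

<24, 19>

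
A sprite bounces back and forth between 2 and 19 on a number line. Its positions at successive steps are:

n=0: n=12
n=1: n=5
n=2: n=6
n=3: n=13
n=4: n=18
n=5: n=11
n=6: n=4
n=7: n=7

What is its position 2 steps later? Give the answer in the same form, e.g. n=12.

The value reflects between 2 and 19, moving 7 per step.
  step 8: 7 → 14
  step 9: 14 → 17

n=17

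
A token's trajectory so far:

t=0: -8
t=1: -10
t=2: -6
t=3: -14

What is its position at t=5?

-30

Step-to-step displacements: -2, +4, -8; each is -2× the previous.
step 4: -14 + 16 → 2
step 5: 2 − 32 → -30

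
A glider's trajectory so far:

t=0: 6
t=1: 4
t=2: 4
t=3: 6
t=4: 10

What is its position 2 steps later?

Successive displacements: -2, +0, +2, +4 — each changes by +2.
step 5: 10 + 6 → 16
step 6: 16 + 8 → 24

24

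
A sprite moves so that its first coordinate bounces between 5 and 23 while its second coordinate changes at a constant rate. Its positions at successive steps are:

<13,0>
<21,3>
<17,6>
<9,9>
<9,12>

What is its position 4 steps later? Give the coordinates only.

The first coordinate travels 8 per step and bounces off the walls at 5 and 23.
  step 5: 9 → 17
  step 6: 17 → 21
  step 7: 21 → 13
  step 8: 13 → 5
The second coordinate changes by +3 each step: at step 8 it is 24.

<5,24>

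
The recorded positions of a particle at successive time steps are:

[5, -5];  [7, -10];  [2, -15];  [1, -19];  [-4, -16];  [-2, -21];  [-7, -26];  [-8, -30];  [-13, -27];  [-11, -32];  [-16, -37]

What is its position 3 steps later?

[-20, -43]

Differencing gives [+2, -5], [-5, -5], [-1, -4], [-5, +3], [+2, -5], [-5, -5], [-1, -4], [-5, +3], [+2, -5], [-5, -5]. This is the pattern [+2, -5], [-5, -5], [-1, -4], [-5, +3] repeated.
step 11: apply [-1, -4] → [-17, -41]
step 12: apply [-5, +3] → [-22, -38]
step 13: apply [+2, -5] → [-20, -43]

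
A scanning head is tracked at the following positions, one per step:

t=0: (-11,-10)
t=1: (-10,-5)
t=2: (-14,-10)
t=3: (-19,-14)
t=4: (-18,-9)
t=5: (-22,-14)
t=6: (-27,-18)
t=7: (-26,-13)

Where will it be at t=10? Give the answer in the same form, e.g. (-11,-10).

Step-to-step displacements: (+1,+5), (-4,-5), (-5,-4), (+1,+5), (-4,-5), (-5,-4), (+1,+5) — a repeating cycle of length 3.
step 8: apply (-4,-5) → (-30,-18)
step 9: apply (-5,-4) → (-35,-22)
step 10: apply (+1,+5) → (-34,-17)

(-34,-17)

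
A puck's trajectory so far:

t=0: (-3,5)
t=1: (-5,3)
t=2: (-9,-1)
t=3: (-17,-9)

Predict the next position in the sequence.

Step-to-step displacements: (-2,-2), (-4,-4), (-8,-8); each is 2× the previous.
step 4: (-17,-9) + (-16,-16) → (-33,-25)

(-33,-25)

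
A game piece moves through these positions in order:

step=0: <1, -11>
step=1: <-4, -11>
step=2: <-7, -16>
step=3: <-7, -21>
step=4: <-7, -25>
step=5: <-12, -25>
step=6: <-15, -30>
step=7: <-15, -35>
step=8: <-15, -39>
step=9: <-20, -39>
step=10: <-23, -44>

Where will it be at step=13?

The moves between consecutive positions are <-5, +0>, <-3, -5>, <+0, -5>, <+0, -4>, <-5, +0>, <-3, -5>, <+0, -5>, <+0, -4>, <-5, +0>, <-3, -5>; they repeat the 4-cycle [<-5, +0>, <-3, -5>, <+0, -5>, <+0, -4>].
step 11: apply <+0, -5> → <-23, -49>
step 12: apply <+0, -4> → <-23, -53>
step 13: apply <-5, +0> → <-28, -53>

<-28, -53>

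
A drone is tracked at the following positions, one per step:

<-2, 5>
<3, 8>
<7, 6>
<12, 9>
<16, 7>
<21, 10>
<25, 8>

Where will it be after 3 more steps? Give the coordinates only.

<39, 12>

Differencing gives <+5, +3>, <+4, -2>, <+5, +3>, <+4, -2>, <+5, +3>, <+4, -2>. This is the pattern <+5, +3>, <+4, -2> repeated.
step 7: apply <+5, +3> → <30, 11>
step 8: apply <+4, -2> → <34, 9>
step 9: apply <+5, +3> → <39, 12>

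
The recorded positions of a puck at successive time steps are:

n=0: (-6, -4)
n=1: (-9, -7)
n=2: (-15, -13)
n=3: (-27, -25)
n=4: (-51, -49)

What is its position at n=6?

Step-to-step displacements: (-3, -3), (-6, -6), (-12, -12), (-24, -24); each is 2× the previous.
step 5: (-51, -49) + (-48, -48) → (-99, -97)
step 6: (-99, -97) + (-96, -96) → (-195, -193)

(-195, -193)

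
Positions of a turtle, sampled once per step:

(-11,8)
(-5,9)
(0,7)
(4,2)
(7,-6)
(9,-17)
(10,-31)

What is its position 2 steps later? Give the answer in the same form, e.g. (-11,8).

Taking differences between consecutive positions: (+6,+1), (+5,-2), (+4,-5), (+3,-8), (+2,-11), (+1,-14). These grow by (-1,-3) each step.
step 7: (10,-31) + (+0,-17) → (10,-48)
step 8: (10,-48) + (-1,-20) → (9,-68)

(9,-68)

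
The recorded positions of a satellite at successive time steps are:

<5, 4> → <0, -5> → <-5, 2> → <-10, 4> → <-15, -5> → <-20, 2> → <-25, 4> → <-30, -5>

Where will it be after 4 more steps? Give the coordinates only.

<-50, 2>

First: linear, -5 per step → -50 at step 11.
Second: cycles through 4, -5, 2 every 3 steps. Step 11 lands at position 2 of the cycle → 2.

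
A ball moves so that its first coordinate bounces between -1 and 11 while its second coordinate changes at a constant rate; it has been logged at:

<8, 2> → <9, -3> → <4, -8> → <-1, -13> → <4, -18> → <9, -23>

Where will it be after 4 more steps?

<5, -43>

The first coordinate travels 5 per step and bounces off the walls at -1 and 11.
  step 6: 9 → 8
  step 7: 8 → 3
  step 8: 3 → 0
  step 9: 0 → 5
The second coordinate changes by -5 each step: at step 9 it is -43.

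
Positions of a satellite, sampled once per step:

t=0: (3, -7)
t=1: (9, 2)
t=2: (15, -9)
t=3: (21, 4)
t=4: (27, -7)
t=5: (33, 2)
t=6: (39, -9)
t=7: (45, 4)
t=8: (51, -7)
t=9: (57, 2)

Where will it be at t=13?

The first coordinate changes by +6 each step, so at step 13 it is 3 + 13·(6) = 81.
The second coordinate repeats the cycle [-7, 2, -9, 4] with period 4; step 13 mod 4 = 1, giving 2.

(81, 2)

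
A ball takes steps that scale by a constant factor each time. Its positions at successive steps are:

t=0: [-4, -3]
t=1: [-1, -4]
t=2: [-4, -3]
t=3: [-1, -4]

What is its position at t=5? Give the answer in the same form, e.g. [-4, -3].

The jumps are [+3, -1], [-3, +1], [+3, -1] — a geometric progression with ratio -1.
step 4: [-1, -4] + [-3, +1] → [-4, -3]
step 5: [-4, -3] + [+3, -1] → [-1, -4]

[-1, -4]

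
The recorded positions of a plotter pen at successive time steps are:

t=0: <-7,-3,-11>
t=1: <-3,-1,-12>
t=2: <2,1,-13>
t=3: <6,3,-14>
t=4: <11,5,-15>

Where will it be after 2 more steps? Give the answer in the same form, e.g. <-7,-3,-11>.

The moves between consecutive positions are <+4,+2,-1>, <+5,+2,-1>, <+4,+2,-1>, <+5,+2,-1>; they repeat the 2-cycle [<+4,+2,-1>, <+5,+2,-1>].
step 5: apply <+4,+2,-1> → <15,7,-16>
step 6: apply <+5,+2,-1> → <20,9,-17>

<20,9,-17>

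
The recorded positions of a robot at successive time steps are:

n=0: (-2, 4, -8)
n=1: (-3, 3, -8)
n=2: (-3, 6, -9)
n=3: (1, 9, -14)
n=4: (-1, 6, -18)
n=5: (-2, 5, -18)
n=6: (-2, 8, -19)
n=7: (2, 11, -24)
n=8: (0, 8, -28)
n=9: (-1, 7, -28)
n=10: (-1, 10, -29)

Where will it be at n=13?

Differencing gives (-1, -1, +0), (+0, +3, -1), (+4, +3, -5), (-2, -3, -4), (-1, -1, +0), (+0, +3, -1), (+4, +3, -5), (-2, -3, -4), (-1, -1, +0), (+0, +3, -1). This is the pattern (-1, -1, +0), (+0, +3, -1), (+4, +3, -5), (-2, -3, -4) repeated.
step 11: apply (+4, +3, -5) → (3, 13, -34)
step 12: apply (-2, -3, -4) → (1, 10, -38)
step 13: apply (-1, -1, +0) → (0, 9, -38)

(0, 9, -38)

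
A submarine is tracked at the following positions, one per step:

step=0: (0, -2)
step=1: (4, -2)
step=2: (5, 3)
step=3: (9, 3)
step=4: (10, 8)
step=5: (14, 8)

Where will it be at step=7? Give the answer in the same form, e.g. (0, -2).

The moves between consecutive positions are (+4, +0), (+1, +5), (+4, +0), (+1, +5), (+4, +0); they repeat the 2-cycle [(+4, +0), (+1, +5)].
step 6: apply (+1, +5) → (15, 13)
step 7: apply (+4, +0) → (19, 13)

(19, 13)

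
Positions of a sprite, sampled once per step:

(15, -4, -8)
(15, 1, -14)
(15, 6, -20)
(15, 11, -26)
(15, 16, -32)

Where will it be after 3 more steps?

(15, 31, -50)

The position changes by (+0, +5, -6) every step.
step 5: (15, 16, -32) + (+0, +5, -6) → (15, 21, -38)
step 6: (15, 21, -38) + (+0, +5, -6) → (15, 26, -44)
step 7: (15, 26, -44) + (+0, +5, -6) → (15, 31, -50)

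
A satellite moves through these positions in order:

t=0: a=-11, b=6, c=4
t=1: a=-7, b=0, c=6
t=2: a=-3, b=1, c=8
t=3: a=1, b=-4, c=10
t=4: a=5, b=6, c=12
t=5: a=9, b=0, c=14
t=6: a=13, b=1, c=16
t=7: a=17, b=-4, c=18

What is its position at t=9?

a=25, b=0, c=22

A: linear, +4 per step → 25 at step 9.
B: cycles through 6, 0, 1, -4 every 4 steps. Step 9 lands at position 1 of the cycle → 0.
C: linear, +2 per step → 22 at step 9.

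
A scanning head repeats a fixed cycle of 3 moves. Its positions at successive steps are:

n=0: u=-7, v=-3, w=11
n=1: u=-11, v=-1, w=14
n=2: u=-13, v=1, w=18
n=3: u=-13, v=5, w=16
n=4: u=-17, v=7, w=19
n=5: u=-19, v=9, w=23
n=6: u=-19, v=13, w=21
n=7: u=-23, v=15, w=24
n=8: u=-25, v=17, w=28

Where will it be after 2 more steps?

Step-to-step displacements: (-4,+2,+3), (-2,+2,+4), (+0,+4,-2), (-4,+2,+3), (-2,+2,+4), (+0,+4,-2), (-4,+2,+3), (-2,+2,+4) — a repeating cycle of length 3.
step 9: apply (+0,+4,-2) → u=-25, v=21, w=26
step 10: apply (-4,+2,+3) → u=-29, v=23, w=29

u=-29, v=23, w=29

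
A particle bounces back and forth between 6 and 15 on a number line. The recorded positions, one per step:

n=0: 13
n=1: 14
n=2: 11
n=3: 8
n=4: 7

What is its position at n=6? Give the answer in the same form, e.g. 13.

The value travels 3 per step and bounces off the walls at 6 and 15.
  step 5: 7 → 10
  step 6: 10 → 13

13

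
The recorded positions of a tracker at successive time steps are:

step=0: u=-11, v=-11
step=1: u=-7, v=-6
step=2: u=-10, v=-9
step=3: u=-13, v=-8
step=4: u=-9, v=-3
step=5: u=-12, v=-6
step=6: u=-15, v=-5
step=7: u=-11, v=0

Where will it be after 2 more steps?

The moves between consecutive positions are (+4, +5), (-3, -3), (-3, +1), (+4, +5), (-3, -3), (-3, +1), (+4, +5); they repeat the 3-cycle [(+4, +5), (-3, -3), (-3, +1)].
step 8: apply (-3, -3) → u=-14, v=-3
step 9: apply (-3, +1) → u=-17, v=-2

u=-17, v=-2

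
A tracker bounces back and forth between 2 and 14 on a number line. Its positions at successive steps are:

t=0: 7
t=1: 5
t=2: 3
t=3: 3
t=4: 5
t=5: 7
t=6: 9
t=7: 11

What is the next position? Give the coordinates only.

13

The value reflects between 2 and 14, moving 2 per step.
  step 8: 11 → 13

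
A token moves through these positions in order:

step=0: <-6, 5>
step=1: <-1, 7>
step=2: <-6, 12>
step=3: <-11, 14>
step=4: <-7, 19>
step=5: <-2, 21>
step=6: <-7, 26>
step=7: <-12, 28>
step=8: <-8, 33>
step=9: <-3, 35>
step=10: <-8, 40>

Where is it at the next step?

The moves between consecutive positions are <+5, +2>, <-5, +5>, <-5, +2>, <+4, +5>, <+5, +2>, <-5, +5>, <-5, +2>, <+4, +5>, <+5, +2>, <-5, +5>; they repeat the 4-cycle [<+5, +2>, <-5, +5>, <-5, +2>, <+4, +5>].
step 11: apply <-5, +2> → <-13, 42>

<-13, 42>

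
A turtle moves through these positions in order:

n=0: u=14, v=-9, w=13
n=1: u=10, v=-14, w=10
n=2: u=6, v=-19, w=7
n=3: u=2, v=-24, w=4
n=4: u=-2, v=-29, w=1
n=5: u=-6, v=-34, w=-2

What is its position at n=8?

u=-18, v=-49, w=-11

The position changes by (-4, -5, -3) every step.
step 6: u=-6, v=-34, w=-2 + (-4, -5, -3) → u=-10, v=-39, w=-5
step 7: u=-10, v=-39, w=-5 + (-4, -5, -3) → u=-14, v=-44, w=-8
step 8: u=-14, v=-44, w=-8 + (-4, -5, -3) → u=-18, v=-49, w=-11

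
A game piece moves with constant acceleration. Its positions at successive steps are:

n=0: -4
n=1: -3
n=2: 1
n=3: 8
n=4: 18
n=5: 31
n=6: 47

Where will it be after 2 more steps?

88

First differences are +1, +4, +7, +10, +13, +16; their common second difference is +3 (constant acceleration).
step 7: 47 + 19 → 66
step 8: 66 + 22 → 88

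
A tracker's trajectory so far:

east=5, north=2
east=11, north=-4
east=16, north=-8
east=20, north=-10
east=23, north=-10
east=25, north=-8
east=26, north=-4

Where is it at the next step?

east=26, north=2

First differences are (+6, -6), (+5, -4), (+4, -2), (+3, +0), (+2, +2), (+1, +4); their common second difference is (-1, +2) (constant acceleration).
step 7: east=26, north=-4 + (+0, +6) → east=26, north=2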